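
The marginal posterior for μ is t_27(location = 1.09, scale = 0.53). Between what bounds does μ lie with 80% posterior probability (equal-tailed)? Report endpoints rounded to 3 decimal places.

[0.394, 1.786]

The t_27 distribution is symmetric; the 80% interval is 1.09 ± t·0.53 with t_{0.9,27} = 1.314.
Half-width: 1.314 × 0.53 = 0.696.
1.09 − 0.696 = 0.394; 1.09 + 0.696 = 1.786.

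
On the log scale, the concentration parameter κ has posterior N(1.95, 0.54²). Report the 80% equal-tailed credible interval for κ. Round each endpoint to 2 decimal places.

On the log scale the 80% interval is 1.95 ± 1.282 × 0.54 = [1.2580, 2.6420].
Exponentiate: [e^1.2580, e^2.6420] = [3.52, 14.04].

[3.52, 14.04]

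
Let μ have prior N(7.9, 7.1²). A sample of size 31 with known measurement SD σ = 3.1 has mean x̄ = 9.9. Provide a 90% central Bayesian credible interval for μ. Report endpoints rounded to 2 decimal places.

Posterior precision = 1/7.1² + 31/3.1² = 0.0198 + 3.2258 = 3.2456, so posterior SD = 0.5551.
Posterior mean = (7.9/7.1² + 31·9.9/3.1²) / 3.2456 = 9.8878.
Interval: 9.8878 ± 1.645 × 0.5551 → [8.97, 10.80].

[8.97, 10.80]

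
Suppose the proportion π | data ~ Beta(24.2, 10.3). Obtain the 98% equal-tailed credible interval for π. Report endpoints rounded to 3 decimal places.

Posterior: Beta(24.2, 10.3).
Equal-tailed 98% interval: the 0.01 and 0.99 quantiles of Beta(24.2, 10.3).
Posterior mean ≈ 0.701, SD ≈ 0.077; a Normal approximation gives roughly [0.523, 0.880].
Exact: F⁻¹(0.01) = 0.509; F⁻¹(0.99) = 0.860.

[0.509, 0.860]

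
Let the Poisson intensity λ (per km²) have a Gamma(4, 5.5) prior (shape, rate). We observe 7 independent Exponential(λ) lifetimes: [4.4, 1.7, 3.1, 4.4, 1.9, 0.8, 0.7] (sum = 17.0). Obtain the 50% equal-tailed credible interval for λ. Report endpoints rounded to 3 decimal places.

Posterior: Gamma(4+7, 5.5+17.0) = Gamma(11, 22.5) (shape, rate).
Equal-tailed 50% interval: Gamma(11, 22.5) quantiles at 0.25 and 0.75.
Posterior mean ≈ 0.489, SD ≈ 0.147; a Normal approximation gives roughly [0.389, 0.588].
Exact: lower = 0.383; upper = 0.579.

[0.383, 0.579]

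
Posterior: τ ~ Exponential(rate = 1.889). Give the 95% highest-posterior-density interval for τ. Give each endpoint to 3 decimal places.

[0.000, 1.586]

The exponential density is strictly decreasing on [0, ∞), so the HPD interval is anchored at 0: [0, q] with P(τ ≤ q) = 0.95.
q = −ln(1 − 0.95) / 1.889 = 2.9957 / 1.889 = 1.586.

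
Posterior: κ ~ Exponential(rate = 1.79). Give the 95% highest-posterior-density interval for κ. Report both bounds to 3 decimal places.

The exponential density is strictly decreasing on [0, ∞), so the HPD interval is anchored at 0: [0, q] with P(κ ≤ q) = 0.95.
q = −ln(1 − 0.95) / 1.79 = 2.9957 / 1.79 = 1.674.

[0.000, 1.674]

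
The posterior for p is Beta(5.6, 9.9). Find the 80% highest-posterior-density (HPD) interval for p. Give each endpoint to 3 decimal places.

The posterior is unimodal and skewed, so the HPD interval has equal density at both endpoints and is the shortest 80% interval.
Solving f(0.199) = f(0.505) with F(0.505) − F(0.199) = 0.80 gives [0.199, 0.505].
For comparison, the equal-tailed interval is [0.211, 0.520]; the HPD is narrower and shifted toward the mode.

[0.199, 0.505]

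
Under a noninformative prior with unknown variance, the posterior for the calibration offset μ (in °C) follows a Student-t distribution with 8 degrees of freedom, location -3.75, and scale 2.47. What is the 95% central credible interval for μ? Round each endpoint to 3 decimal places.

[-9.446, 1.946]

The t_8 distribution is symmetric; the 95% interval is -3.75 ± t·2.47 with t_{0.975,8} = 2.306.
Half-width: 2.306 × 2.47 = 5.696.
-3.75 − 5.696 = -9.446; -3.75 + 5.696 = 1.946.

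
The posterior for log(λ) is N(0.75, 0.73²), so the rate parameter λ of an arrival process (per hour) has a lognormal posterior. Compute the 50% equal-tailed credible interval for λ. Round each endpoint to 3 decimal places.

[1.294, 3.464]

On the log scale the 50% interval is 0.75 ± 0.674 × 0.73 = [0.2576, 1.2424].
Exponentiate: [e^0.2576, e^1.2424] = [1.294, 3.464].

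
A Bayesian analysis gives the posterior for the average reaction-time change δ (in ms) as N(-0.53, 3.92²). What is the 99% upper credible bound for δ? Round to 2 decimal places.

8.59

Need U with P(δ ≤ U) = 0.99: U = -0.53 + z_{0.01}·3.92.
z = 2.326; U = -0.53 + 2.326 × 3.92 = 8.59.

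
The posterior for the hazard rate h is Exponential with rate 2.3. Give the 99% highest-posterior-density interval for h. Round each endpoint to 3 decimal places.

The exponential density is strictly decreasing on [0, ∞), so the HPD interval is anchored at 0: [0, q] with P(h ≤ q) = 0.99.
q = −ln(1 − 0.99) / 2.3 = 4.6052 / 2.3 = 2.002.

[0.000, 2.002]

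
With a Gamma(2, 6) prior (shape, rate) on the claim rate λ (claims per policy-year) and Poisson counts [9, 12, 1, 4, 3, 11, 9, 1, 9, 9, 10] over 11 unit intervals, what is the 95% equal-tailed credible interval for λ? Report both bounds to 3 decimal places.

[3.731, 5.792]

Posterior: Gamma(2+78, 6+11) = Gamma(80, 17) (shape, rate).
Equal-tailed 95% interval: Gamma(80, 17) quantiles at 0.025 and 0.975.
Posterior mean ≈ 4.706, SD ≈ 0.526; a Normal approximation gives roughly [3.675, 5.737].
Exact: lower = 3.731; upper = 5.792.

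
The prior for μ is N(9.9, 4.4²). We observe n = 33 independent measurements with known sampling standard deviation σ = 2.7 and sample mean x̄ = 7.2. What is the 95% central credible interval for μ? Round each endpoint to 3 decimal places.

[6.314, 8.146]

Posterior precision = 1/4.4² + 33/2.7² = 0.0517 + 4.5267 = 4.5784, so posterior SD = 0.4674.
Posterior mean = (9.9/4.4² + 33·7.2/2.7²) / 4.5784 = 7.2305.
Interval: 7.2305 ± 1.960 × 0.4674 → [6.314, 8.146].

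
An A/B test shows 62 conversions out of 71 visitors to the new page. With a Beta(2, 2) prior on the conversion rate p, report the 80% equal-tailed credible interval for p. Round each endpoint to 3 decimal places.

[0.799, 0.903]

Posterior: Beta(2+62, 2+9) = Beta(64, 11).
Equal-tailed 80% interval: the 0.1 and 0.9 quantiles of Beta(64, 11).
Posterior mean ≈ 0.853, SD ≈ 0.041; a Normal approximation gives roughly [0.801, 0.905].
Exact: F⁻¹(0.1) = 0.799; F⁻¹(0.9) = 0.903.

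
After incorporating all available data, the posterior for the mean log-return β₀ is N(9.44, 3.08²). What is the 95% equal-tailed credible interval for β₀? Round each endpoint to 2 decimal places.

[3.40, 15.48]

The posterior is symmetric, so the 95% equal-tailed interval is β₀ = 9.44 ± z·3.08 with z = 1.960.
Half-width: 1.960 × 3.08 = 6.04.
9.44 − 6.04 = 3.40; 9.44 + 6.04 = 15.48.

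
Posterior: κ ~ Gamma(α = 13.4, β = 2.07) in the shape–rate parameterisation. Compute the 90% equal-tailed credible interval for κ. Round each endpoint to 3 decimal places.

Posterior: Gamma(shape 13.4, rate 2.07).
Equal-tailed 90% interval: Gamma(13.4, 2.07) quantiles at 0.05 and 0.95.
Posterior mean ≈ 6.473, SD ≈ 1.768; a Normal approximation gives roughly [3.565, 9.382].
Exact: lower = 3.864; upper = 9.630.

[3.864, 9.630]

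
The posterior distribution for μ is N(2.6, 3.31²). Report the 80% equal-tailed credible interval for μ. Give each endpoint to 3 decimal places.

[-1.642, 6.842]

The posterior is symmetric, so the 80% equal-tailed interval is μ = 2.6 ± z·3.31 with z = 1.282.
Half-width: 1.282 × 3.31 = 4.242.
2.6 − 4.242 = -1.642; 2.6 + 4.242 = 6.842.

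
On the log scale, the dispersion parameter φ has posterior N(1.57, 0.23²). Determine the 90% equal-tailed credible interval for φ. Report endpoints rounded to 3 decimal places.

On the log scale the 90% interval is 1.57 ± 1.645 × 0.23 = [1.1917, 1.9483].
Exponentiate: [e^1.1917, e^1.9483] = [3.293, 7.017].

[3.293, 7.017]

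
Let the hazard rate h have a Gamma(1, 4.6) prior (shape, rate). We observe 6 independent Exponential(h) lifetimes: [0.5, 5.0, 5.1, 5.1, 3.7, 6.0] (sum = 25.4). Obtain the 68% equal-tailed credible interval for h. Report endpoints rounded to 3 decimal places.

Posterior: Gamma(1+6, 4.6+25.4) = Gamma(7, 30.0) (shape, rate).
Equal-tailed 68% interval: Gamma(7, 30.0) quantiles at 0.16 and 0.84.
Posterior mean ≈ 0.233, SD ≈ 0.088; a Normal approximation gives roughly [0.146, 0.321].
Exact: lower = 0.148; upper = 0.319.

[0.148, 0.319]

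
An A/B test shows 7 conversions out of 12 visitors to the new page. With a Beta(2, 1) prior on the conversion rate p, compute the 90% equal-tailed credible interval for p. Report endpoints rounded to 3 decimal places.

Posterior: Beta(2+7, 1+5) = Beta(9, 6).
Equal-tailed 90% interval: the 0.05 and 0.95 quantiles of Beta(9, 6).
Posterior mean ≈ 0.600, SD ≈ 0.122; a Normal approximation gives roughly [0.399, 0.801].
Exact: F⁻¹(0.05) = 0.390; F⁻¹(0.95) = 0.794.

[0.390, 0.794]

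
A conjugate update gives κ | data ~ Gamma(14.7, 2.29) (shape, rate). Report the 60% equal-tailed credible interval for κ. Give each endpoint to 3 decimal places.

[4.985, 7.769]

Posterior: Gamma(shape 14.7, rate 2.29).
Equal-tailed 60% interval: Gamma(14.7, 2.29) quantiles at 0.2 and 0.8.
Posterior mean ≈ 6.419, SD ≈ 1.674; a Normal approximation gives roughly [5.010, 7.828].
Exact: lower = 4.985; upper = 7.769.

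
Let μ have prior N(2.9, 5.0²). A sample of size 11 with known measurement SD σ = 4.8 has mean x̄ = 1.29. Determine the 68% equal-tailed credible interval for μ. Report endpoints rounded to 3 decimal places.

[0.032, 2.797]

Posterior precision = 1/5.0² + 11/4.8² = 0.0400 + 0.4774 = 0.5174, so posterior SD = 1.3902.
Posterior mean = (2.9/5.0² + 11·1.29/4.8²) / 0.5174 = 1.4145.
Interval: 1.4145 ± 0.994 × 1.3902 → [0.032, 2.797].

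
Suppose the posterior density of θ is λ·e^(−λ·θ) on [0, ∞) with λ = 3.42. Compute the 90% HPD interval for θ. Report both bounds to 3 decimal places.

The exponential density is strictly decreasing on [0, ∞), so the HPD interval is anchored at 0: [0, q] with P(θ ≤ q) = 0.90.
q = −ln(1 − 0.90) / 3.42 = 2.3026 / 3.42 = 0.673.

[0.000, 0.673]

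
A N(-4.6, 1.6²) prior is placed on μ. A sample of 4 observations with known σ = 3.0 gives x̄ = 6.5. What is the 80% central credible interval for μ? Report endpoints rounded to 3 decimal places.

[-0.095, 2.710]

Posterior precision = 1/1.6² + 4/3.0² = 0.3906 + 0.4444 = 0.8351, so posterior SD = 1.0943.
Posterior mean = (-4.6/1.6² + 4·6.5/3.0²) / 0.8351 = 1.3077.
Interval: 1.3077 ± 1.282 × 1.0943 → [-0.095, 2.710].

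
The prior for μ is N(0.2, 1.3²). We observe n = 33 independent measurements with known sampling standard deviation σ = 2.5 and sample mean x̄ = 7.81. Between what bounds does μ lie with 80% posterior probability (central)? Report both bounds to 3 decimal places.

[6.514, 7.572]

Posterior precision = 1/1.3² + 33/2.5² = 0.5917 + 5.2800 = 5.8717, so posterior SD = 0.4127.
Posterior mean = (0.2/1.3² + 33·7.81/2.5²) / 5.8717 = 7.0431.
Interval: 7.0431 ± 1.282 × 0.4127 → [6.514, 7.572].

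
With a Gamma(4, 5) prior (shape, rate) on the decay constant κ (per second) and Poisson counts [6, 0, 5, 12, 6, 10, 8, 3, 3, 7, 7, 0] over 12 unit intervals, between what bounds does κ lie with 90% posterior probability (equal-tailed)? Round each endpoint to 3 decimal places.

Posterior: Gamma(4+67, 5+12) = Gamma(71, 17) (shape, rate).
Equal-tailed 90% interval: Gamma(71, 17) quantiles at 0.05 and 0.95.
Posterior mean ≈ 4.176, SD ≈ 0.496; a Normal approximation gives roughly [3.361, 4.992].
Exact: lower = 3.396; upper = 5.024.

[3.396, 5.024]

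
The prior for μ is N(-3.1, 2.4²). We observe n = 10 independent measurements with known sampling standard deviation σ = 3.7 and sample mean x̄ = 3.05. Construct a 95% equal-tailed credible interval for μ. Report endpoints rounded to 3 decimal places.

[-0.192, 3.930]

Posterior precision = 1/2.4² + 10/3.7² = 0.1736 + 0.7305 = 0.9041, so posterior SD = 1.0517.
Posterior mean = (-3.1/2.4² + 10·3.05/3.7²) / 0.9041 = 1.8690.
Interval: 1.8690 ± 1.960 × 1.0517 → [-0.192, 3.930].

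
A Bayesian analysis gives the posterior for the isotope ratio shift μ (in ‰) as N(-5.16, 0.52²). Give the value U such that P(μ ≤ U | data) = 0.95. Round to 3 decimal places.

Need U with P(μ ≤ U) = 0.95: U = -5.16 + z_{0.05}·0.52.
z = 1.645; U = -5.16 + 1.645 × 0.52 = -4.305.

-4.305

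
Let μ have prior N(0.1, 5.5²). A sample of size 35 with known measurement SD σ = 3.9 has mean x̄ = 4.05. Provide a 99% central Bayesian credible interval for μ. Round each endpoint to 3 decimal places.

[2.308, 5.680]

Posterior precision = 1/5.5² + 35/3.9² = 0.0331 + 2.3011 = 2.3342, so posterior SD = 0.6545.
Posterior mean = (0.1/5.5² + 35·4.05/3.9²) / 2.3342 = 3.9941.
Interval: 3.9941 ± 2.576 × 0.6545 → [2.308, 5.680].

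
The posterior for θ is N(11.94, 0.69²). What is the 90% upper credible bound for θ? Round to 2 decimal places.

12.82

Need U with P(θ ≤ U) = 0.90: U = 11.94 + z_{0.1}·0.69.
z = 1.282; U = 11.94 + 1.282 × 0.69 = 12.82.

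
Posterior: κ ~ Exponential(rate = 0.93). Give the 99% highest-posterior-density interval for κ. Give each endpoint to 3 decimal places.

[0.000, 4.952]

The exponential density is strictly decreasing on [0, ∞), so the HPD interval is anchored at 0: [0, q] with P(κ ≤ q) = 0.99.
q = −ln(1 − 0.99) / 0.93 = 4.6052 / 0.93 = 4.952.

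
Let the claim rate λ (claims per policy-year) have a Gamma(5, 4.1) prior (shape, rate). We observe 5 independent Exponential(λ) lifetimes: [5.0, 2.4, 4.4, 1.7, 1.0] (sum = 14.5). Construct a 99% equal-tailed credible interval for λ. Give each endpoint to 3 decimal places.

Posterior: Gamma(5+5, 4.1+14.5) = Gamma(10, 18.6) (shape, rate).
Equal-tailed 99% interval: Gamma(10, 18.6) quantiles at 0.005 and 0.995.
Posterior mean ≈ 0.538, SD ≈ 0.170; a Normal approximation gives roughly [0.100, 0.976].
Exact: lower = 0.200; upper = 1.075.

[0.200, 1.075]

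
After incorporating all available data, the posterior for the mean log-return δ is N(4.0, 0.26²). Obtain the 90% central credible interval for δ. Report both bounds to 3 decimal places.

The posterior is symmetric, so the 90% equal-tailed interval is δ = 4.0 ± z·0.26 with z = 1.645.
Half-width: 1.645 × 0.26 = 0.428.
4.0 − 0.428 = 3.572; 4.0 + 0.428 = 4.428.

[3.572, 4.428]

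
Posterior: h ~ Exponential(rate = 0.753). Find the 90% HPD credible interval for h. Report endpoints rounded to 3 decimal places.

The exponential density is strictly decreasing on [0, ∞), so the HPD interval is anchored at 0: [0, q] with P(h ≤ q) = 0.90.
q = −ln(1 − 0.90) / 0.753 = 2.3026 / 0.753 = 3.058.

[0.000, 3.058]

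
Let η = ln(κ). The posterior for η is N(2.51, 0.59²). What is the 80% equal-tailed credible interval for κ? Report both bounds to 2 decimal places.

On the log scale the 80% interval is 2.51 ± 1.282 × 0.59 = [1.7539, 3.2661].
Exponentiate: [e^1.7539, e^3.2661] = [5.78, 26.21].

[5.78, 26.21]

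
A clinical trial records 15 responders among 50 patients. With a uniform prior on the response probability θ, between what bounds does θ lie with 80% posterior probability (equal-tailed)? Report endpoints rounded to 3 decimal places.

[0.228, 0.391]

Posterior: Beta(1+15, 1+35) = Beta(16, 36).
Equal-tailed 80% interval: the 0.1 and 0.9 quantiles of Beta(16, 36).
Posterior mean ≈ 0.308, SD ≈ 0.063; a Normal approximation gives roughly [0.226, 0.389].
Exact: F⁻¹(0.1) = 0.228; F⁻¹(0.9) = 0.391.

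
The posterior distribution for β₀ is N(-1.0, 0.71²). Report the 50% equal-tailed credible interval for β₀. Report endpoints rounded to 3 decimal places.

[-1.479, -0.521]

The posterior is symmetric, so the 50% equal-tailed interval is β₀ = -1.0 ± z·0.71 with z = 0.674.
Half-width: 0.674 × 0.71 = 0.479.
-1.0 − 0.479 = -1.479; -1.0 + 0.479 = -0.521.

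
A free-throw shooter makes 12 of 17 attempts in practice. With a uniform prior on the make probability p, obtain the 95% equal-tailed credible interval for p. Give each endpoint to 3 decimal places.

Posterior: Beta(1+12, 1+5) = Beta(13, 6).
Equal-tailed 95% interval: the 0.025 and 0.975 quantiles of Beta(13, 6).
Posterior mean ≈ 0.684, SD ≈ 0.104; a Normal approximation gives roughly [0.480, 0.888].
Exact: F⁻¹(0.025) = 0.465; F⁻¹(0.975) = 0.867.

[0.465, 0.867]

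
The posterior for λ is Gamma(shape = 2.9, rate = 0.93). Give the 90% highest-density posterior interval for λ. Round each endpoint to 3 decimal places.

The posterior is unimodal and skewed, so the HPD interval has equal density at both endpoints and is the shortest 90% interval.
Solving f(0.428) = f(5.730) with F(5.730) − F(0.428) = 0.90 gives [0.428, 5.730].
For comparison, the equal-tailed interval is [0.825, 6.608]; the HPD is narrower and shifted toward the mode.

[0.428, 5.730]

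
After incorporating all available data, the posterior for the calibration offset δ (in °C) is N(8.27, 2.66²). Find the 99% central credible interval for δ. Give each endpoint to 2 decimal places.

The posterior is symmetric, so the 99% equal-tailed interval is δ = 8.27 ± z·2.66 with z = 2.576.
Half-width: 2.576 × 2.66 = 6.85.
8.27 − 6.85 = 1.42; 8.27 + 6.85 = 15.12.

[1.42, 15.12]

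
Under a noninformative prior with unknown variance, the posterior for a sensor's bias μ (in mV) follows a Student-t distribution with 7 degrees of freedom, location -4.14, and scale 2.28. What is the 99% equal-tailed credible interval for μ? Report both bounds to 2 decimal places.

The t_7 distribution is symmetric; the 99% interval is -4.14 ± t·2.28 with t_{0.995,7} = 3.499.
Half-width: 3.499 × 2.28 = 7.98.
-4.14 − 7.98 = -12.12; -4.14 + 7.98 = 3.84.

[-12.12, 3.84]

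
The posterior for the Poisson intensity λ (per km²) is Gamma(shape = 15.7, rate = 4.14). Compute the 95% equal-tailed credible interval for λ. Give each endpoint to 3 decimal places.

Posterior: Gamma(shape 15.7, rate 4.14).
Equal-tailed 95% interval: Gamma(15.7, 4.14) quantiles at 0.025 and 0.975.
Posterior mean ≈ 3.792, SD ≈ 0.957; a Normal approximation gives roughly [1.916, 5.668].
Exact: lower = 2.154; upper = 5.885.

[2.154, 5.885]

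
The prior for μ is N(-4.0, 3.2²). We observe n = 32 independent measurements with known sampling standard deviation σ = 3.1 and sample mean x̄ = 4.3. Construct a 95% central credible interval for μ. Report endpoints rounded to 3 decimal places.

[3.005, 5.122]

Posterior precision = 1/3.2² + 32/3.1² = 0.0977 + 3.3299 = 3.4275, so posterior SD = 0.5401.
Posterior mean = (-4.0/3.2² + 32·4.3/3.1²) / 3.4275 = 4.0635.
Interval: 4.0635 ± 1.960 × 0.5401 → [3.005, 5.122].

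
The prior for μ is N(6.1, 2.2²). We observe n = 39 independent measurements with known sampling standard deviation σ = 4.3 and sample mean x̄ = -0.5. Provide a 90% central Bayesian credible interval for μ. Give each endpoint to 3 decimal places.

[-0.992, 1.170]

Posterior precision = 1/2.2² + 39/4.3² = 0.2066 + 2.1092 = 2.3159, so posterior SD = 0.6571.
Posterior mean = (6.1/2.2² + 39·-0.5/4.3²) / 2.3159 = 0.0888.
Interval: 0.0888 ± 1.645 × 0.6571 → [-0.992, 1.170].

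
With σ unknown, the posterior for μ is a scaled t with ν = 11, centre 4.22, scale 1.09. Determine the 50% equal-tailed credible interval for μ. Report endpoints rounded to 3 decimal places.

The t_11 distribution is symmetric; the 50% interval is 4.22 ± t·1.09 with t_{0.75,11} = 0.697.
Half-width: 0.697 × 1.09 = 0.760.
4.22 − 0.760 = 3.460; 4.22 + 0.760 = 4.980.

[3.460, 4.980]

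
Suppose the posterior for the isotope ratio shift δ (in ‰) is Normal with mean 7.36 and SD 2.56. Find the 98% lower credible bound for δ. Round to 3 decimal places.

Need L with P(δ ≥ L) = 0.98: L = 7.36 − z_{0.02}·2.56.
z = 2.054; L = 7.36 − 2.054 × 2.56 = 2.102.

2.102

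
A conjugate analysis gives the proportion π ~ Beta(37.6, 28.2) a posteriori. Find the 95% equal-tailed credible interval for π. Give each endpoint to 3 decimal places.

[0.451, 0.688]

Posterior: Beta(37.6, 28.2).
Equal-tailed 95% interval: the 0.025 and 0.975 quantiles of Beta(37.6, 28.2).
Posterior mean ≈ 0.571, SD ≈ 0.061; a Normal approximation gives roughly [0.453, 0.690].
Exact: F⁻¹(0.025) = 0.451; F⁻¹(0.975) = 0.688.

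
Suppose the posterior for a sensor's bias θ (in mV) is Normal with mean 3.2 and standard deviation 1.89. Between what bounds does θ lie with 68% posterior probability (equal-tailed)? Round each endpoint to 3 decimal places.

[1.320, 5.080]

The posterior is symmetric, so the 68% equal-tailed interval is θ = 3.2 ± z·1.89 with z = 0.994.
Half-width: 0.994 × 1.89 = 1.880.
3.2 − 1.880 = 1.320; 3.2 + 1.880 = 5.080.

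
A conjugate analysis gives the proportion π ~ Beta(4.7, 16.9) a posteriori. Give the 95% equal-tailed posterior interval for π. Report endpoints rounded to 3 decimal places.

Posterior: Beta(4.7, 16.9).
Equal-tailed 95% interval: the 0.025 and 0.975 quantiles of Beta(4.7, 16.9).
Posterior mean ≈ 0.218, SD ≈ 0.087; a Normal approximation gives roughly [0.047, 0.388].
Exact: F⁻¹(0.025) = 0.075; F⁻¹(0.975) = 0.409.

[0.075, 0.409]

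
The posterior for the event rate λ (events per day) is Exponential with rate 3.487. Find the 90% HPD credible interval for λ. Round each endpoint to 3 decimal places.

[0.000, 0.660]

The exponential density is strictly decreasing on [0, ∞), so the HPD interval is anchored at 0: [0, q] with P(λ ≤ q) = 0.90.
q = −ln(1 − 0.90) / 3.487 = 2.3026 / 3.487 = 0.660.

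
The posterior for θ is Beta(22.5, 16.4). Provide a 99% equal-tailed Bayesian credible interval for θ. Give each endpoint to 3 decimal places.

Posterior: Beta(22.5, 16.4).
Equal-tailed 99% interval: the 0.005 and 0.995 quantiles of Beta(22.5, 16.4).
Posterior mean ≈ 0.578, SD ≈ 0.078; a Normal approximation gives roughly [0.377, 0.780].
Exact: F⁻¹(0.005) = 0.374; F⁻¹(0.995) = 0.768.

[0.374, 0.768]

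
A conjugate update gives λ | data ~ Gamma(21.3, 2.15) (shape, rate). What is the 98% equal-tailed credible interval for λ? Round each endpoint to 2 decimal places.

[5.60, 15.57]

Posterior: Gamma(shape 21.3, rate 2.15).
Equal-tailed 98% interval: Gamma(21.3, 2.15) quantiles at 0.01 and 0.99.
Posterior mean ≈ 9.91, SD ≈ 2.15; a Normal approximation gives roughly [4.91, 14.90].
Exact: lower = 5.60; upper = 15.57.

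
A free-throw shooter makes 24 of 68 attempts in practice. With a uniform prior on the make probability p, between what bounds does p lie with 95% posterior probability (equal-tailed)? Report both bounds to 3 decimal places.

[0.250, 0.472]

Posterior: Beta(1+24, 1+44) = Beta(25, 45).
Equal-tailed 95% interval: the 0.025 and 0.975 quantiles of Beta(25, 45).
Posterior mean ≈ 0.357, SD ≈ 0.057; a Normal approximation gives roughly [0.246, 0.469].
Exact: F⁻¹(0.025) = 0.250; F⁻¹(0.975) = 0.472.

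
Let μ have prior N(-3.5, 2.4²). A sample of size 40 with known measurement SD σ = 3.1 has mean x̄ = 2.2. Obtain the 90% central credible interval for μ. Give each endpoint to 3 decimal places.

Posterior precision = 1/2.4² + 40/3.1² = 0.1736 + 4.1623 = 4.3359, so posterior SD = 0.4802.
Posterior mean = (-3.5/2.4² + 40·2.2/3.1²) / 4.3359 = 1.9718.
Interval: 1.9718 ± 1.645 × 0.4802 → [1.182, 2.762].

[1.182, 2.762]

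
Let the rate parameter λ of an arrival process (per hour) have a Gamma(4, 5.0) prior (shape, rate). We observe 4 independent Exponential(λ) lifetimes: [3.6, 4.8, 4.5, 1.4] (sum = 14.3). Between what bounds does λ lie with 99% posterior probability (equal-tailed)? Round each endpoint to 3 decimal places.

[0.133, 0.888]

Posterior: Gamma(4+4, 5.0+14.3) = Gamma(8, 19.3) (shape, rate).
Equal-tailed 99% interval: Gamma(8, 19.3) quantiles at 0.005 and 0.995.
Posterior mean ≈ 0.415, SD ≈ 0.147; a Normal approximation gives roughly [0.037, 0.792].
Exact: lower = 0.133; upper = 0.888.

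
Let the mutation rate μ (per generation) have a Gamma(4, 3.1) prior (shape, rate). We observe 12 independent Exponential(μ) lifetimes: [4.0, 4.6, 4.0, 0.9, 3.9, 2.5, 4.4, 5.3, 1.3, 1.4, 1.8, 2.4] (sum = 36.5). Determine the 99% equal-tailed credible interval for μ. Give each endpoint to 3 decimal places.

Posterior: Gamma(4+12, 3.1+36.5) = Gamma(16, 39.6) (shape, rate).
Equal-tailed 99% interval: Gamma(16, 39.6) quantiles at 0.005 and 0.995.
Posterior mean ≈ 0.404, SD ≈ 0.101; a Normal approximation gives roughly [0.144, 0.664].
Exact: lower = 0.191; upper = 0.711.

[0.191, 0.711]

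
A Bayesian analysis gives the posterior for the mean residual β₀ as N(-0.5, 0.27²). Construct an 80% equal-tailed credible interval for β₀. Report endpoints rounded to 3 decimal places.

The posterior is symmetric, so the 80% equal-tailed interval is β₀ = -0.5 ± z·0.27 with z = 1.282.
Half-width: 1.282 × 0.27 = 0.346.
-0.5 − 0.346 = -0.846; -0.5 + 0.346 = -0.154.

[-0.846, -0.154]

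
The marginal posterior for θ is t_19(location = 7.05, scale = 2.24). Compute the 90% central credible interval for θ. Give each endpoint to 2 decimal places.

The t_19 distribution is symmetric; the 90% interval is 7.05 ± t·2.24 with t_{0.95,19} = 1.729.
Half-width: 1.729 × 2.24 = 3.87.
7.05 − 3.87 = 3.18; 7.05 + 3.87 = 10.92.

[3.18, 10.92]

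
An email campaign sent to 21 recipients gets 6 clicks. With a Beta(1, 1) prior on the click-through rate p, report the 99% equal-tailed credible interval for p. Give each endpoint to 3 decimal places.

[0.102, 0.567]

Posterior: Beta(1+6, 1+15) = Beta(7, 16).
Equal-tailed 99% interval: the 0.005 and 0.995 quantiles of Beta(7, 16).
Posterior mean ≈ 0.304, SD ≈ 0.094; a Normal approximation gives roughly [0.062, 0.546].
Exact: F⁻¹(0.005) = 0.102; F⁻¹(0.995) = 0.567.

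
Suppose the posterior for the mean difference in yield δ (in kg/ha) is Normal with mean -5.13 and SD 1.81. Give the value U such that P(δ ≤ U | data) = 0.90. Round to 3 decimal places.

-2.810

Need U with P(δ ≤ U) = 0.90: U = -5.13 + z_{0.1}·1.81.
z = 1.282; U = -5.13 + 1.282 × 1.81 = -2.810.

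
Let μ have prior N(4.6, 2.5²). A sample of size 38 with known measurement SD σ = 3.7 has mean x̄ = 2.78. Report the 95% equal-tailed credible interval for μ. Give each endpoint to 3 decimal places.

[1.735, 4.023]

Posterior precision = 1/2.5² + 38/3.7² = 0.1600 + 2.7757 = 2.9357, so posterior SD = 0.5836.
Posterior mean = (4.6/2.5² + 38·2.78/3.7²) / 2.9357 = 2.8792.
Interval: 2.8792 ± 1.960 × 0.5836 → [1.735, 4.023].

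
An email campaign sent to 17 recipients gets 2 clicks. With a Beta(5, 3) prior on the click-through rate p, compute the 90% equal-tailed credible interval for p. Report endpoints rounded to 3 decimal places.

Posterior: Beta(5+2, 3+15) = Beta(7, 18).
Equal-tailed 90% interval: the 0.05 and 0.95 quantiles of Beta(7, 18).
Posterior mean ≈ 0.280, SD ≈ 0.088; a Normal approximation gives roughly [0.135, 0.425].
Exact: F⁻¹(0.05) = 0.146; F⁻¹(0.95) = 0.435.

[0.146, 0.435]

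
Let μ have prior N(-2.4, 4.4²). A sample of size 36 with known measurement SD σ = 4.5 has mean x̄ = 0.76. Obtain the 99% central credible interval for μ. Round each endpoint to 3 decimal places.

[-1.234, 2.575]

Posterior precision = 1/4.4² + 36/4.5² = 0.0517 + 1.7778 = 1.8294, so posterior SD = 0.7393.
Posterior mean = (-2.4/4.4² + 36·0.76/4.5²) / 1.8294 = 0.6708.
Interval: 0.6708 ± 2.576 × 0.7393 → [-1.234, 2.575].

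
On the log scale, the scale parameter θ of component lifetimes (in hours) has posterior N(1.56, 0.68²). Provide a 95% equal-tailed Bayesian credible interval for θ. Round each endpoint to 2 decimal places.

On the log scale the 95% interval is 1.56 ± 1.960 × 0.68 = [0.2272, 2.8928].
Exponentiate: [e^0.2272, e^2.8928] = [1.26, 18.04].

[1.26, 18.04]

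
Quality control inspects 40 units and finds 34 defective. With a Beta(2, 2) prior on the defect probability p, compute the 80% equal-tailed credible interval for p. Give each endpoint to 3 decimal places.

Posterior: Beta(2+34, 2+6) = Beta(36, 8).
Equal-tailed 80% interval: the 0.1 and 0.9 quantiles of Beta(36, 8).
Posterior mean ≈ 0.818, SD ≈ 0.057; a Normal approximation gives roughly [0.744, 0.892].
Exact: F⁻¹(0.1) = 0.741; F⁻¹(0.9) = 0.889.

[0.741, 0.889]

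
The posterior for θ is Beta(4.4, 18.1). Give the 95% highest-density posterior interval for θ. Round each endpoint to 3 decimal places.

[0.050, 0.357]

The posterior is unimodal and skewed, so the HPD interval has equal density at both endpoints and is the shortest 95% interval.
Solving f(0.050) = f(0.357) with F(0.357) − F(0.050) = 0.95 gives [0.050, 0.357].
For comparison, the equal-tailed interval is [0.064, 0.378]; the HPD is narrower and shifted toward the mode.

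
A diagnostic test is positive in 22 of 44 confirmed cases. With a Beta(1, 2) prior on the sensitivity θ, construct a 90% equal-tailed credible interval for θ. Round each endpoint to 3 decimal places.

[0.371, 0.608]

Posterior: Beta(1+22, 2+22) = Beta(23, 24).
Equal-tailed 90% interval: the 0.05 and 0.95 quantiles of Beta(23, 24).
Posterior mean ≈ 0.489, SD ≈ 0.072; a Normal approximation gives roughly [0.371, 0.608].
Exact: F⁻¹(0.05) = 0.371; F⁻¹(0.95) = 0.608.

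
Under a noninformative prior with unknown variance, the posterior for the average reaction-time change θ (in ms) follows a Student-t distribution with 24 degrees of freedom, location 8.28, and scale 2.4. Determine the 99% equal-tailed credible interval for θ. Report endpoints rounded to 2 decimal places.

[1.57, 14.99]

The t_24 distribution is symmetric; the 99% interval is 8.28 ± t·2.4 with t_{0.995,24} = 2.797.
Half-width: 2.797 × 2.4 = 6.71.
8.28 − 6.71 = 1.57; 8.28 + 6.71 = 14.99.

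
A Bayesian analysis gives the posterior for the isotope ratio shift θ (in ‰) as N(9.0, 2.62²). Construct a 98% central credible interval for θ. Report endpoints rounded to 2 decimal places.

The posterior is symmetric, so the 98% equal-tailed interval is θ = 9.0 ± z·2.62 with z = 2.326.
Half-width: 2.326 × 2.62 = 6.10.
9.0 − 6.10 = 2.90; 9.0 + 6.10 = 15.10.

[2.90, 15.10]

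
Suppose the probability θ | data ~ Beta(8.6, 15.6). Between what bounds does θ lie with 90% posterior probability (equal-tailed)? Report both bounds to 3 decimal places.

Posterior: Beta(8.6, 15.6).
Equal-tailed 90% interval: the 0.05 and 0.95 quantiles of Beta(8.6, 15.6).
Posterior mean ≈ 0.355, SD ≈ 0.095; a Normal approximation gives roughly [0.199, 0.512].
Exact: F⁻¹(0.05) = 0.205; F⁻¹(0.95) = 0.519.

[0.205, 0.519]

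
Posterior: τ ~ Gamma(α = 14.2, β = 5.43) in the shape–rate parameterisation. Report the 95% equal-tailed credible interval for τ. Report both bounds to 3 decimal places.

Posterior: Gamma(shape 14.2, rate 5.43).
Equal-tailed 95% interval: Gamma(14.2, 5.43) quantiles at 0.025 and 0.975.
Posterior mean ≈ 2.615, SD ≈ 0.694; a Normal approximation gives roughly [1.255, 3.975].
Exact: lower = 1.437; upper = 4.141.

[1.437, 4.141]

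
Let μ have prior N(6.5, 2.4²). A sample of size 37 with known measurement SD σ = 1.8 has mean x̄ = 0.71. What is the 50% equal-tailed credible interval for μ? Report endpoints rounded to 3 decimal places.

[0.599, 0.995]

Posterior precision = 1/2.4² + 37/1.8² = 0.1736 + 11.4198 = 11.5934, so posterior SD = 0.2937.
Posterior mean = (6.5/2.4² + 37·0.71/1.8²) / 11.5934 = 0.7967.
Interval: 0.7967 ± 0.674 × 0.2937 → [0.599, 0.995].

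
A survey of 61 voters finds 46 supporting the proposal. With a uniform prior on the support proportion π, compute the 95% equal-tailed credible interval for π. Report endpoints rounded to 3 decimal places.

[0.633, 0.845]

Posterior: Beta(1+46, 1+15) = Beta(47, 16).
Equal-tailed 95% interval: the 0.025 and 0.975 quantiles of Beta(47, 16).
Posterior mean ≈ 0.746, SD ≈ 0.054; a Normal approximation gives roughly [0.639, 0.853].
Exact: F⁻¹(0.025) = 0.633; F⁻¹(0.975) = 0.845.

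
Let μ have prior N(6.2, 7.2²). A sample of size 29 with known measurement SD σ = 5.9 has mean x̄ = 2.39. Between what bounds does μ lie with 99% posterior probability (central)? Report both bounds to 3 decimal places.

Posterior precision = 1/7.2² + 29/5.9² = 0.0193 + 0.8331 = 0.8524, so posterior SD = 1.0831.
Posterior mean = (6.2/7.2² + 29·2.39/5.9²) / 0.8524 = 2.4762.
Interval: 2.4762 ± 2.576 × 1.0831 → [-0.314, 5.266].

[-0.314, 5.266]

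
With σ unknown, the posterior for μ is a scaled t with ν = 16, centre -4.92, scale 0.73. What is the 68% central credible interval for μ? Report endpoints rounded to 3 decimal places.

[-5.669, -4.171]

The t_16 distribution is symmetric; the 68% interval is -4.92 ± t·0.73 with t_{0.84,16} = 1.026.
Half-width: 1.026 × 0.73 = 0.749.
-4.92 − 0.749 = -5.669; -4.92 + 0.749 = -4.171.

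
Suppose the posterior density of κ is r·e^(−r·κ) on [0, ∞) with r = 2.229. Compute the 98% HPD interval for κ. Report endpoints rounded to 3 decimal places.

The exponential density is strictly decreasing on [0, ∞), so the HPD interval is anchored at 0: [0, q] with P(κ ≤ q) = 0.98.
q = −ln(1 − 0.98) / 2.229 = 3.9120 / 2.229 = 1.755.

[0.000, 1.755]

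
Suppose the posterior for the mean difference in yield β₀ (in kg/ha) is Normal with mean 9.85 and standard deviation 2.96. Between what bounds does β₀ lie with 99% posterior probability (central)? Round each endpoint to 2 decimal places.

[2.23, 17.47]

The posterior is symmetric, so the 99% equal-tailed interval is β₀ = 9.85 ± z·2.96 with z = 2.576.
Half-width: 2.576 × 2.96 = 7.62.
9.85 − 7.62 = 2.23; 9.85 + 7.62 = 17.47.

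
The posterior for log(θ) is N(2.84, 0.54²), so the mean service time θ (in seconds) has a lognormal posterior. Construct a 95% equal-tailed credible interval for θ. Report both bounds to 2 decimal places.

[5.94, 49.32]

On the log scale the 95% interval is 2.84 ± 1.960 × 0.54 = [1.7816, 3.8984].
Exponentiate: [e^1.7816, e^3.8984] = [5.94, 49.32].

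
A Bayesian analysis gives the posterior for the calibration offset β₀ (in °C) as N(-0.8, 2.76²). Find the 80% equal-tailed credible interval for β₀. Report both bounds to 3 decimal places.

[-4.337, 2.737]

The posterior is symmetric, so the 80% equal-tailed interval is β₀ = -0.8 ± z·2.76 with z = 1.282.
Half-width: 1.282 × 2.76 = 3.537.
-0.8 − 3.537 = -4.337; -0.8 + 3.537 = 2.737.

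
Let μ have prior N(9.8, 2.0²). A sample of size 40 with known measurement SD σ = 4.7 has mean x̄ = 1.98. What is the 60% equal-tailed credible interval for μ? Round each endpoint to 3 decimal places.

Posterior precision = 1/2.0² + 40/4.7² = 0.2500 + 1.8108 = 2.0608, so posterior SD = 0.6966.
Posterior mean = (9.8/2.0² + 40·1.98/4.7²) / 2.0608 = 2.9287.
Interval: 2.9287 ± 0.842 × 0.6966 → [2.342, 3.515].

[2.342, 3.515]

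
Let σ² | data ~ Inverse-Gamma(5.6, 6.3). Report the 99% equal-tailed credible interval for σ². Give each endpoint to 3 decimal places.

[0.466, 4.674]

Inverse-Gamma(5.6, 6.3) quantiles: F⁻¹(0.005) and F⁻¹(0.995).
Equivalently, 1/σ² ~ Gamma(5.6, rate = 6.3); invert its 0.995 and 0.005 quantiles.
Posterior mean ≈ 1.370, SD ≈ 0.722; a Normal approximation gives roughly [-0.490, 3.229].
Exact: lower = 0.466; upper = 4.674.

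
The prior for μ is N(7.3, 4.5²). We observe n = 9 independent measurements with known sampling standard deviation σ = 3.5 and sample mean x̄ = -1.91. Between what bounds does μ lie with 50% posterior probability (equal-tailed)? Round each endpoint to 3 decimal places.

Posterior precision = 1/4.5² + 9/3.5² = 0.0494 + 0.7347 = 0.7841, so posterior SD = 1.1293.
Posterior mean = (7.3/4.5² + 9·-1.91/3.5²) / 0.7841 = -1.3299.
Interval: -1.3299 ± 0.674 × 1.1293 → [-2.092, -0.568].

[-2.092, -0.568]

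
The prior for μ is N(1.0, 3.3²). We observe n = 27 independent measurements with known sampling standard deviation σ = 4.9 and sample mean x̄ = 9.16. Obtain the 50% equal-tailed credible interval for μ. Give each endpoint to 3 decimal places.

Posterior precision = 1/3.3² + 27/4.9² = 0.0918 + 1.1245 = 1.2164, so posterior SD = 0.9067.
Posterior mean = (1.0/3.3² + 27·9.16/4.9²) / 1.2164 = 8.5440.
Interval: 8.5440 ± 0.674 × 0.9067 → [7.932, 9.156].

[7.932, 9.156]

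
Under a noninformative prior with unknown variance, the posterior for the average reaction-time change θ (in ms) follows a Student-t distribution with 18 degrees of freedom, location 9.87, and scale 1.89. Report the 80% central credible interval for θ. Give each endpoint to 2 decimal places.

[7.36, 12.38]

The t_18 distribution is symmetric; the 80% interval is 9.87 ± t·1.89 with t_{0.9,18} = 1.330.
Half-width: 1.330 × 1.89 = 2.51.
9.87 − 2.51 = 7.36; 9.87 + 2.51 = 12.38.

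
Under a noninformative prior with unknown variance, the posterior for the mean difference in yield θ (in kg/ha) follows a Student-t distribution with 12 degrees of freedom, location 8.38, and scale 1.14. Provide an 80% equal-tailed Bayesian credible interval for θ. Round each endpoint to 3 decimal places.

The t_12 distribution is symmetric; the 80% interval is 8.38 ± t·1.14 with t_{0.9,12} = 1.356.
Half-width: 1.356 × 1.14 = 1.546.
8.38 − 1.546 = 6.834; 8.38 + 1.546 = 9.926.

[6.834, 9.926]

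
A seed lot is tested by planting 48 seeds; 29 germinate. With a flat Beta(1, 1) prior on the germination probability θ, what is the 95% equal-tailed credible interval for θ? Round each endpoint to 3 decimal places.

Posterior: Beta(1+29, 1+19) = Beta(30, 20).
Equal-tailed 95% interval: the 0.025 and 0.975 quantiles of Beta(30, 20).
Posterior mean ≈ 0.600, SD ≈ 0.069; a Normal approximation gives roughly [0.466, 0.734].
Exact: F⁻¹(0.025) = 0.462; F⁻¹(0.975) = 0.730.

[0.462, 0.730]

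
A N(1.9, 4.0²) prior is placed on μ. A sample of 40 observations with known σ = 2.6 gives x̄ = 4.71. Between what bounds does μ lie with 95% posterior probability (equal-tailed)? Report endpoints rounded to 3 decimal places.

Posterior precision = 1/4.0² + 40/2.6² = 0.0625 + 5.9172 = 5.9797, so posterior SD = 0.4089.
Posterior mean = (1.9/4.0² + 40·4.71/2.6²) / 5.9797 = 4.6806.
Interval: 4.6806 ± 1.960 × 0.4089 → [3.879, 5.482].

[3.879, 5.482]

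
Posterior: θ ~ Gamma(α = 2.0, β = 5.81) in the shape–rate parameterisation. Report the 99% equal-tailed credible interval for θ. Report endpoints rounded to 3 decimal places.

Posterior: Gamma(shape 2.0, rate 5.81).
Equal-tailed 99% interval: Gamma(2.0, 5.81) quantiles at 0.005 and 0.995.
Posterior mean ≈ 0.344, SD ≈ 0.243; a Normal approximation gives roughly [-0.283, 0.971].
Exact: lower = 0.018; upper = 1.279.

[0.018, 1.279]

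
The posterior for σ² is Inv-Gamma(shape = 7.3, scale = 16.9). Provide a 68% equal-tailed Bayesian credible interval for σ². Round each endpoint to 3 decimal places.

Inverse-Gamma(7.3, 16.9) quantiles: F⁻¹(0.16) and F⁻¹(0.84).
Equivalently, 1/σ² ~ Gamma(7.3, rate = 16.9); invert its 0.84 and 0.16 quantiles.
Posterior mean ≈ 2.683, SD ≈ 1.165; a Normal approximation gives roughly [1.524, 3.841].
Exact: lower = 1.703; upper = 3.617.

[1.703, 3.617]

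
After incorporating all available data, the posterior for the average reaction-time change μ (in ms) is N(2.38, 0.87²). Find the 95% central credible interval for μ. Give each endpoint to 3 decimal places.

[0.675, 4.085]

The posterior is symmetric, so the 95% equal-tailed interval is μ = 2.38 ± z·0.87 with z = 1.960.
Half-width: 1.960 × 0.87 = 1.705.
2.38 − 1.705 = 0.675; 2.38 + 1.705 = 4.085.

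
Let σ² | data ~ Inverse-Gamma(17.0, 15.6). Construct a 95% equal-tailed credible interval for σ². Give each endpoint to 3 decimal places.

[0.600, 1.575]

Inverse-Gamma(17.0, 15.6) quantiles: F⁻¹(0.025) and F⁻¹(0.975).
Equivalently, 1/σ² ~ Gamma(17.0, rate = 15.6); invert its 0.975 and 0.025 quantiles.
Posterior mean ≈ 0.975, SD ≈ 0.252; a Normal approximation gives roughly [0.482, 1.468].
Exact: lower = 0.600; upper = 1.575.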